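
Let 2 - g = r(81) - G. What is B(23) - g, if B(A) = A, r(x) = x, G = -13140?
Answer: 13242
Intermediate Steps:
g = -13219 (g = 2 - (81 - 1*(-13140)) = 2 - (81 + 13140) = 2 - 1*13221 = 2 - 13221 = -13219)
B(23) - g = 23 - 1*(-13219) = 23 + 13219 = 13242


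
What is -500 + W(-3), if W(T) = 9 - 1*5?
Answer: -496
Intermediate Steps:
W(T) = 4 (W(T) = 9 - 5 = 4)
-500 + W(-3) = -500 + 4 = -496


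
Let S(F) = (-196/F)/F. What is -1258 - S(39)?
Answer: -1913222/1521 ≈ -1257.9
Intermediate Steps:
S(F) = -196/F²
-1258 - S(39) = -1258 - (-196)/39² = -1258 - (-196)/1521 = -1258 - 1*(-196/1521) = -1258 + 196/1521 = -1913222/1521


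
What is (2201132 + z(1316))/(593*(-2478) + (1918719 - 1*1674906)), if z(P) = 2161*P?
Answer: -5045008/1225641 ≈ -4.1162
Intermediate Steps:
(2201132 + z(1316))/(593*(-2478) + (1918719 - 1*1674906)) = (2201132 + 2161*1316)/(593*(-2478) + (1918719 - 1*1674906)) = (2201132 + 2843876)/(-1469454 + (1918719 - 1674906)) = 5045008/(-1469454 + 243813) = 5045008/(-1225641) = 5045008*(-1/1225641) = -5045008/1225641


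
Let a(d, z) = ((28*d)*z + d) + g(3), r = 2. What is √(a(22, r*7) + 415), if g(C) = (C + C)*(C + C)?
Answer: √9097 ≈ 95.378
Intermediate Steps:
g(C) = 4*C² (g(C) = (2*C)*(2*C) = 4*C²)
a(d, z) = 36 + d + 28*d*z (a(d, z) = ((28*d)*z + d) + 4*3² = (28*d*z + d) + 4*9 = (d + 28*d*z) + 36 = 36 + d + 28*d*z)
√(a(22, r*7) + 415) = √((36 + 22 + 28*22*(2*7)) + 415) = √((36 + 22 + 28*22*14) + 415) = √((36 + 22 + 8624) + 415) = √(8682 + 415) = √9097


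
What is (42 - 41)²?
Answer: 1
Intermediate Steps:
(42 - 41)² = 1² = 1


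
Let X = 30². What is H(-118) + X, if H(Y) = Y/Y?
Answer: 901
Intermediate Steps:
X = 900
H(Y) = 1
H(-118) + X = 1 + 900 = 901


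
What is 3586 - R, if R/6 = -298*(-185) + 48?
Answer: -327482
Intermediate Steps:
R = 331068 (R = 6*(-298*(-185) + 48) = 6*(55130 + 48) = 6*55178 = 331068)
3586 - R = 3586 - 1*331068 = 3586 - 331068 = -327482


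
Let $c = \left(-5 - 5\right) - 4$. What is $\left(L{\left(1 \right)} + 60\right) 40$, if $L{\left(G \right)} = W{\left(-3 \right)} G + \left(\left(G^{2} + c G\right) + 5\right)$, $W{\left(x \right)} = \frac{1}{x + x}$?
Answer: $\frac{6220}{3} \approx 2073.3$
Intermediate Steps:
$c = -14$ ($c = -10 - 4 = -14$)
$W{\left(x \right)} = \frac{1}{2 x}$
$L{\left(G \right)} = 5 + G^{2} - \frac{85 G}{6}$ ($L{\left(G \right)} = \frac{1}{2 \left(-3\right)} G + \left(\left(G^{2} - 14 G\right) + 5\right) = \frac{1}{2} \left(- \frac{1}{3}\right) G + \left(5 + G^{2} - 14 G\right) = - \frac{G}{6} + \left(5 + G^{2} - 14 G\right) = 5 + G^{2} - \frac{85 G}{6}$)
$\left(L{\left(1 \right)} + 60\right) 40 = \left(\left(5 + 1^{2} - \frac{85}{6}\right) + 60\right) 40 = \left(\left(5 + 1 - \frac{85}{6}\right) + 60\right) 40 = \left(- \frac{49}{6} + 60\right) 40 = \frac{311}{6} \cdot 40 = \frac{6220}{3}$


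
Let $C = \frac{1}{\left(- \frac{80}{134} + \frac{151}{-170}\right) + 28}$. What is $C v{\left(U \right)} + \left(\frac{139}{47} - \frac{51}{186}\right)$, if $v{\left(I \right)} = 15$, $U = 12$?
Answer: $\frac{2859218357}{880036742} \approx 3.249$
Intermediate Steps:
$C = \frac{11390}{302003}$ ($C = \frac{1}{\left(\left(-80\right) \frac{1}{134} + 151 \left(- \frac{1}{170}\right)\right) + 28} = \frac{1}{\left(- \frac{40}{67} - \frac{151}{170}\right) + 28} = \frac{1}{- \frac{16917}{11390} + 28} = \frac{1}{\frac{302003}{11390}} = \frac{11390}{302003} \approx 0.037715$)
$C v{\left(U \right)} + \left(\frac{139}{47} - \frac{51}{186}\right) = \frac{11390}{302003} \cdot 15 + \left(\frac{139}{47} - \frac{51}{186}\right) = \frac{170850}{302003} + \left(139 \cdot \frac{1}{47} - \frac{17}{62}\right) = \frac{170850}{302003} + \left(\frac{139}{47} - \frac{17}{62}\right) = \frac{170850}{302003} + \frac{7819}{2914} = \frac{2859218357}{880036742}$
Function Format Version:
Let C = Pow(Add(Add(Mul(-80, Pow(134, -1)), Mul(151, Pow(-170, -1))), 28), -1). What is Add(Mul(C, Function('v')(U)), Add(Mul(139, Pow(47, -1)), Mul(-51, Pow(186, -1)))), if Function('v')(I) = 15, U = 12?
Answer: Rational(2859218357, 880036742) ≈ 3.2490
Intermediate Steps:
C = Rational(11390, 302003) (C = Pow(Add(Add(Mul(-80, Rational(1, 134)), Mul(151, Rational(-1, 170))), 28), -1) = Pow(Add(Add(Rational(-40, 67), Rational(-151, 170)), 28), -1) = Pow(Add(Rational(-16917, 11390), 28), -1) = Pow(Rational(302003, 11390), -1) = Rational(11390, 302003) ≈ 0.037715)
Add(Mul(C, Function('v')(U)), Add(Mul(139, Pow(47, -1)), Mul(-51, Pow(186, -1)))) = Add(Mul(Rational(11390, 302003), 15), Add(Mul(139, Pow(47, -1)), Mul(-51, Pow(186, -1)))) = Add(Rational(170850, 302003), Add(Mul(139, Rational(1, 47)), Mul(-51, Rational(1, 186)))) = Add(Rational(170850, 302003), Add(Rational(139, 47), Rational(-17, 62))) = Add(Rational(170850, 302003), Rational(7819, 2914)) = Rational(2859218357, 880036742)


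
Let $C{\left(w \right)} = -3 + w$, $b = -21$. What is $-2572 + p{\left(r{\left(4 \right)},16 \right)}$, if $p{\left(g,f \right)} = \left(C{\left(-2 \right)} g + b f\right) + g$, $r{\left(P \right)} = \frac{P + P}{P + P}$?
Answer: $-2912$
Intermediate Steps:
$r{\left(P \right)} = 1$ ($r{\left(P \right)} = \frac{2 P}{2 P} = 2 P \frac{1}{2 P} = 1$)
$p{\left(g,f \right)} = - 21 f - 4 g$ ($p{\left(g,f \right)} = \left(\left(-3 - 2\right) g - 21 f\right) + g = \left(- 5 g - 21 f\right) + g = \left(- 21 f - 5 g\right) + g = - 21 f - 4 g$)
$-2572 + p{\left(r{\left(4 \right)},16 \right)} = -2572 - 340 = -2912$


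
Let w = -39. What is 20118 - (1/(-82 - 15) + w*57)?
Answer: 2167078/97 ≈ 22341.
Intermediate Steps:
20118 - (1/(-82 - 15) + w*57) = 20118 - (1/(-82 - 15) - 39*57) = 20118 - (1/(-97) - 2223) = 20118 - (-1/97 - 2223) = 20118 - 1*(-215632/97) = 20118 + 215632/97 = 2167078/97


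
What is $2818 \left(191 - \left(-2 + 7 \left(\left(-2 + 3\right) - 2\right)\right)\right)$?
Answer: $563600$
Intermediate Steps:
$2818 \left(191 - \left(-2 + 7 \left(\left(-2 + 3\right) - 2\right)\right)\right) = 2818 \left(191 - \left(-2 + 7 \left(1 - 2\right)\right)\right) = 2818 \left(191 + \left(\left(-7\right) \left(-1\right) + 2\right)\right) = 2818 \left(191 + \left(7 + 2\right)\right) = 2818 \left(191 + 9\right) = 2818 \cdot 200 = 563600$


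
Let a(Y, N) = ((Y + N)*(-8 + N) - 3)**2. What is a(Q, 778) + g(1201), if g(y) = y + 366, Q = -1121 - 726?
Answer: 677547937256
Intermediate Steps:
Q = -1847
g(y) = 366 + y
a(Y, N) = (-3 + (-8 + N)*(N + Y))**2 (a(Y, N) = ((N + Y)*(-8 + N) - 3)**2 = ((-8 + N)*(N + Y) - 3)**2 = (-3 + (-8 + N)*(N + Y))**2)
a(Q, 778) + g(1201) = (3 - 1*778**2 + 8*778 + 8*(-1847) - 1*778*(-1847))**2 + (366 + 1201) = (3 - 1*605284 + 6224 - 14776 + 1436966)**2 + 1567 = (3 - 605284 + 6224 - 14776 + 1436966)**2 + 1567 = 823133**2 + 1567 = 677547935689 + 1567 = 677547937256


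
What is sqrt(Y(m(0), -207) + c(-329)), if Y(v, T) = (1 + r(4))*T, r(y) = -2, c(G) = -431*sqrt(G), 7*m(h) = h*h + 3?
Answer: sqrt(207 - 431*I*sqrt(329)) ≈ 63.354 - 61.698*I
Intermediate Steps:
m(h) = 3/7 + h**2/7 (m(h) = (h*h + 3)/7 = (h**2 + 3)/7 = (3 + h**2)/7 = 3/7 + h**2/7)
Y(v, T) = -T (Y(v, T) = (1 - 2)*T = -T)
sqrt(Y(m(0), -207) + c(-329)) = sqrt(-1*(-207) - 431*I*sqrt(329)) = sqrt(207 - 431*I*sqrt(329))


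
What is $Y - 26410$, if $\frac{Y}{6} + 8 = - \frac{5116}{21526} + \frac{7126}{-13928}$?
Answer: $- \frac{991728762271}{37476766} \approx -26463.0$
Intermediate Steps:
$Y = - \frac{1967372211}{37476766}$ ($Y = -48 + 6 \left(- \frac{5116}{21526} + \frac{7126}{-13928}\right) = -48 + 6 \left(\left(-5116\right) \frac{1}{21526} + 7126 \left(- \frac{1}{13928}\right)\right) = -48 + 6 \left(- \frac{2558}{10763} - \frac{3563}{6964}\right) = -48 + 6 \left(- \frac{56162481}{74953532}\right) = -48 - \frac{168487443}{37476766} = - \frac{1967372211}{37476766} \approx -52.496$)
$Y - 26410 = - \frac{1967372211}{37476766} - 26410 = - \frac{991728762271}{37476766}$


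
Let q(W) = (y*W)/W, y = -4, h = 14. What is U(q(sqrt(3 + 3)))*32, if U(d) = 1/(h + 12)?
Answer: 16/13 ≈ 1.2308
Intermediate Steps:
q(W) = -4 (q(W) = (-4*W)/W = -4)
U(d) = 1/26 (U(d) = 1/(14 + 12) = 1/26)
U(q(sqrt(3 + 3)))*32 = (1/26)*32 = 16/13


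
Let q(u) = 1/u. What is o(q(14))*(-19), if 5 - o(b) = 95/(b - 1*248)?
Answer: -355015/3471 ≈ -102.28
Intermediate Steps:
o(b) = 5 - 95/(-248 + b) (o(b) = 5 - 95/(b - 1*248) = 5 - 95/(b - 248) = 5 - 95/(-248 + b))
o(q(14))*(-19) = (5*(-267 + 1/14)/(-248 + 1/14))*(-19) = (5*(-3737/14)/(-3471/14))*(-19) = (5*(-14/3471)*(-3737/14))*(-19) = (18685/3471)*(-19) = -355015/3471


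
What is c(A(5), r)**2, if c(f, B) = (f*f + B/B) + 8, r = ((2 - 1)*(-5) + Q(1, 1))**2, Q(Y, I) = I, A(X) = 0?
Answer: 81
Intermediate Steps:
r = 16 (r = ((2 - 1)*(-5) + 1)**2 = (1*(-5) + 1)**2 = (-5 + 1)**2 = (-4)**2 = 16)
c(f, B) = 9 + f**2 (c(f, B) = (f**2 + 1) + 8 = (1 + f**2) + 8 = 9 + f**2)
c(A(5), r)**2 = (9 + 0**2)**2 = (9 + 0)**2 = 9**2 = 81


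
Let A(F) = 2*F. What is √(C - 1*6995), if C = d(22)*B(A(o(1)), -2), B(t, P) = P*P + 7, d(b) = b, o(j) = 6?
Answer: I*√6753 ≈ 82.177*I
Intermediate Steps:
B(t, P) = 7 + P² (B(t, P) = P² + 7 = 7 + P²)
C = 242 (C = 22*(7 + (-2)²) = 22*(7 + 4) = 22*11 = 242)
√(C - 1*6995) = √(242 - 1*6995) = √(242 - 6995) = √(-6753) = I*√6753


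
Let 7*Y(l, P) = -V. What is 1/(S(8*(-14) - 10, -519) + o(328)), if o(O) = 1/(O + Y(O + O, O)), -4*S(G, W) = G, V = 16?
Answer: 2280/69547 ≈ 0.032784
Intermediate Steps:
S(G, W) = -G/4
Y(l, P) = -16/7 (Y(l, P) = (-1*16)/7 = (1/7)*(-16) = -16/7)
o(O) = 1/(-16/7 + O) (o(O) = 1/(O - 16/7) = 1/(-16/7 + O))
1/(S(8*(-14) - 10, -519) + o(328)) = 1/(-(8*(-14) - 10)/4 + 7/(-16 + 7*328)) = 1/(-(-112 - 10)/4 + 7/(-16 + 2296)) = 1/(-1/4*(-122) + 7/2280) = 1/(61/2 + 7*(1/2280)) = 1/(61/2 + 7/2280) = 1/(69547/2280) = 2280/69547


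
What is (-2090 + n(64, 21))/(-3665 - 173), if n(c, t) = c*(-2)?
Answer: 1109/1919 ≈ 0.57790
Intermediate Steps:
n(c, t) = -2*c
(-2090 + n(64, 21))/(-3665 - 173) = (-2090 - 2*64)/(-3665 - 173) = (-2090 - 128)/(-3838) = -2218*(-1/3838) = 1109/1919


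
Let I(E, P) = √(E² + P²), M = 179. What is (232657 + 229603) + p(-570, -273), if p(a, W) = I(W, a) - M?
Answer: 462081 + 3*√44381 ≈ 4.6271e+5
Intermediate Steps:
p(a, W) = -179 + √(W² + a²) (p(a, W) = √(W² + a²) - 1*179 = √(W² + a²) - 179 = -179 + √(W² + a²))
(232657 + 229603) + p(-570, -273) = (232657 + 229603) + (-179 + √((-273)² + (-570)²)) = 462260 + (-179 + √(74529 + 324900)) = 462260 + (-179 + √399429) = 462260 + (-179 + 3*√44381) = 462081 + 3*√44381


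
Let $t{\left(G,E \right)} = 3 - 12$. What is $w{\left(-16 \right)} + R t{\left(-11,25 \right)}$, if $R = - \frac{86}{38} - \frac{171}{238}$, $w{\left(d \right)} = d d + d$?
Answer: $\frac{1206627}{4522} \approx 266.83$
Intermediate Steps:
$t{\left(G,E \right)} = -9$ ($t{\left(G,E \right)} = 3 - 12 = -9$)
$w{\left(d \right)} = d + d^{2}$ ($w{\left(d \right)} = d^{2} + d = d + d^{2}$)
$R = - \frac{13483}{4522}$ ($R = \left(-86\right) \frac{1}{38} - \frac{171}{238} = - \frac{43}{19} - \frac{171}{238} = - \frac{13483}{4522} \approx -2.9816$)
$w{\left(-16 \right)} + R t{\left(-11,25 \right)} = - 16 \left(1 - 16\right) - - \frac{121347}{4522} = \left(-16\right) \left(-15\right) + \frac{121347}{4522} = 240 + \frac{121347}{4522} = \frac{1206627}{4522}$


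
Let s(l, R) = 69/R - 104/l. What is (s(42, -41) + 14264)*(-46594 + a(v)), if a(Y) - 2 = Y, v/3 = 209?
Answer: -564345537695/861 ≈ -6.5545e+8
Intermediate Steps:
v = 627 (v = 3*209 = 627)
a(Y) = 2 + Y
s(l, R) = -104/l + 69/R
(s(42, -41) + 14264)*(-46594 + a(v)) = ((-104/42 + 69/(-41)) + 14264)*(-46594 + (2 + 627)) = ((-104*1/42 + 69*(-1/41)) + 14264)*(-46594 + 629) = ((-52/21 - 69/41) + 14264)*(-45965) = (-3581/861 + 14264)*(-45965) = (12277723/861)*(-45965) = -564345537695/861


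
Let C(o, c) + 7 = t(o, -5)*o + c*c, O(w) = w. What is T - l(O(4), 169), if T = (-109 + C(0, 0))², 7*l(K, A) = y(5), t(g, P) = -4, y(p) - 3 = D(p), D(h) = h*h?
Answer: 13452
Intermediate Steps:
D(h) = h²
y(p) = 3 + p²
l(K, A) = 4 (l(K, A) = (3 + 5²)/7 = (3 + 25)/7 = (⅐)*28 = 4)
C(o, c) = -7 + c² - 4*o (C(o, c) = -7 + (-4*o + c*c) = -7 + (-4*o + c²) = -7 + (c² - 4*o) = -7 + c² - 4*o)
T = 13456 (T = (-109 + (-7 + 0² - 4*0))² = (-109 + (-7 + 0 + 0))² = (-109 - 7)² = (-116)² = 13456)
T - l(O(4), 169) = 13456 - 1*4 = 13456 - 4 = 13452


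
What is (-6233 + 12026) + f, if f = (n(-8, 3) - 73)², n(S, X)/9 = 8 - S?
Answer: 10834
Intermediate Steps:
n(S, X) = 72 - 9*S (n(S, X) = 9*(8 - S) = 72 - 9*S)
f = 5041 (f = ((72 - 9*(-8)) - 73)² = ((72 + 72) - 73)² = (144 - 73)² = 71² = 5041)
(-6233 + 12026) + f = (-6233 + 12026) + 5041 = 5793 + 5041 = 10834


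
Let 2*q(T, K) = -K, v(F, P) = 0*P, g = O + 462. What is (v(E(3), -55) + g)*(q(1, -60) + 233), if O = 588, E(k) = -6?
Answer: 276150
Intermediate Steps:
g = 1050 (g = 588 + 462 = 1050)
v(F, P) = 0
q(T, K) = -K/2 (q(T, K) = (-K)/2 = -K/2)
(v(E(3), -55) + g)*(q(1, -60) + 233) = (0 + 1050)*(-½*(-60) + 233) = 1050*(30 + 233) = 1050*263 = 276150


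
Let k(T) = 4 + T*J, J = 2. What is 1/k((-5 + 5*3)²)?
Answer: 1/204 ≈ 0.0049020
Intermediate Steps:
k(T) = 4 + 2*T (k(T) = 4 + T*2 = 4 + 2*T)
1/k((-5 + 5*3)²) = 1/(4 + 2*(-5 + 5*3)²) = 1/(4 + 2*(-5 + 15)²) = 1/(4 + 2*10²) = 1/(4 + 2*100) = 1/(4 + 200) = 1/204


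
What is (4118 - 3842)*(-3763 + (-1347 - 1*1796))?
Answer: -1906056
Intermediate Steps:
(4118 - 3842)*(-3763 + (-1347 - 1*1796)) = 276*(-3763 + (-1347 - 1796)) = 276*(-3763 - 3143) = 276*(-6906) = -1906056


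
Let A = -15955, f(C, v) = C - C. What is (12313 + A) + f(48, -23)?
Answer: -3642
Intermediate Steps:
f(C, v) = 0
(12313 + A) + f(48, -23) = (12313 - 15955) + 0 = -3642 + 0 = -3642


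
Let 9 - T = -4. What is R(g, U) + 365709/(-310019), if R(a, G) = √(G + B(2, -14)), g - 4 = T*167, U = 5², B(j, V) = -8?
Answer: -365709/310019 + √17 ≈ 2.9435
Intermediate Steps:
T = 13 (T = 9 - 1*(-4) = 9 + 4 = 13)
U = 25
g = 2175 (g = 4 + 13*167 = 4 + 2171 = 2175)
R(a, G) = √(-8 + G) (R(a, G) = √(G - 8) = √(-8 + G))
R(g, U) + 365709/(-310019) = √(-8 + 25) + 365709/(-310019) = √17 + 365709*(-1/310019) = √17 - 365709/310019 = -365709/310019 + √17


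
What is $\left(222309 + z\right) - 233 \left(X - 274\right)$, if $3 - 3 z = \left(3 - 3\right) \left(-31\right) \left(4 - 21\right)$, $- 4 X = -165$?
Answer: $\frac{1106163}{4} \approx 2.7654 \cdot 10^{5}$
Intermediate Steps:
$X = \frac{165}{4}$ ($X = \left(- \frac{1}{4}\right) \left(-165\right) = \frac{165}{4} \approx 41.25$)
$z = 1$ ($z = 1 - \frac{\left(3 - 3\right) \left(-31\right) \left(4 - 21\right)}{3} = 1 - \frac{0 \left(-31\right) \left(-17\right)}{3} = 1 - \frac{0 \left(-17\right)}{3} = 1 - 0 = 1 + 0 = 1$)
$\left(222309 + z\right) - 233 \left(X - 274\right) = \left(222309 + 1\right) - 233 \left(\frac{165}{4} - 274\right) = 222310 - - \frac{216923}{4} = 222310 + \frac{216923}{4} = \frac{1106163}{4}$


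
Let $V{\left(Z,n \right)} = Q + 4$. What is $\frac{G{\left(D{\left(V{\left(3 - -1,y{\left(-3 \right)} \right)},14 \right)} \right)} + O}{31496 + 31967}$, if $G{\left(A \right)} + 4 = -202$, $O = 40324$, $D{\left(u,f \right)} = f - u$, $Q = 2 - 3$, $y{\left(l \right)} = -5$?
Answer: $\frac{40118}{63463} \approx 0.63215$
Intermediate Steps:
$Q = -1$
$V{\left(Z,n \right)} = 3$ ($V{\left(Z,n \right)} = -1 + 4 = 3$)
$G{\left(A \right)} = -206$ ($G{\left(A \right)} = -4 - 202 = -206$)
$\frac{G{\left(D{\left(V{\left(3 - -1,y{\left(-3 \right)} \right)},14 \right)} \right)} + O}{31496 + 31967} = \frac{-206 + 40324}{31496 + 31967} = \frac{40118}{63463}$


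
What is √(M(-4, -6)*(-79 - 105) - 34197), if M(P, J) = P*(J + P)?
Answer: I*√41557 ≈ 203.86*I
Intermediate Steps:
√(M(-4, -6)*(-79 - 105) - 34197) = √((-4*(-6 - 4))*(-79 - 105) - 34197) = √(-4*(-10)*(-184) - 34197) = √(40*(-184) - 34197) = √(-7360 - 34197) = √(-41557) = I*√41557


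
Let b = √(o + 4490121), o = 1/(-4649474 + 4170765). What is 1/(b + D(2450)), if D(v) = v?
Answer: 586418525/361994719356 - √257241621409079923/361994719356 ≈ 0.00021887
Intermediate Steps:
o = -1/478709 (o = 1/(-478709) = -1/478709 ≈ -2.0890e-6)
b = 2*√257241621409079923/478709 (b = √(-1/478709 + 4490121) = √(2149461333788/478709) = 2*√257241621409079923/478709 ≈ 2119.0)
1/(b + D(2450)) = 1/(2*√257241621409079923/478709 + 2450) = 1/(2450 + 2*√257241621409079923/478709)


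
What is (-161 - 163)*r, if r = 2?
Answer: -648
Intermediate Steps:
(-161 - 163)*r = (-161 - 163)*2 = -324*2 = -648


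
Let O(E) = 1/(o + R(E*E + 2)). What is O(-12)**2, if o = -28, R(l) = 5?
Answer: 1/529 ≈ 0.0018904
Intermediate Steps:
O(E) = -1/23 (O(E) = 1/(-28 + 5) = 1/(-23) = -1/23)
O(-12)**2 = (-1/23)**2 = 1/529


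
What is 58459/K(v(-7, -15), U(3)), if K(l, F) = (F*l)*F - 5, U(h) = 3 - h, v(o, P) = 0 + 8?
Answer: -58459/5 ≈ -11692.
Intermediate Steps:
v(o, P) = 8
K(l, F) = -5 + l*F**2 (K(l, F) = l*F**2 - 5 = -5 + l*F**2)
58459/K(v(-7, -15), U(3)) = 58459/(-5 + 8*(3 - 1*3)**2) = 58459/(-5 + 8*(3 - 3)**2) = 58459/(-5 + 8*0**2) = 58459/(-5 + 8*0) = 58459/(-5 + 0) = 58459/(-5) = 58459*(-1/5) = -58459/5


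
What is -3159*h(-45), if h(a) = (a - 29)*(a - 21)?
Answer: -15428556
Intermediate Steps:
h(a) = (-29 + a)*(-21 + a)
-3159*h(-45) = -3159*(609 + (-45)² - 50*(-45)) = -3159*(609 + 2025 + 2250) = -3159*4884 = -15428556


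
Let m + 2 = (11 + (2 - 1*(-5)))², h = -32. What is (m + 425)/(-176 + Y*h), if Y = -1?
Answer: -83/16 ≈ -5.1875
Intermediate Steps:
m = 322 (m = -2 + (11 + (2 - 1*(-5)))² = -2 + (11 + (2 + 5))² = -2 + (11 + 7)² = -2 + 18² = -2 + 324 = 322)
(m + 425)/(-176 + Y*h) = (322 + 425)/(-176 - 1*(-32)) = 747/(-176 + 32) = 747/(-144) = 747*(-1/144) = -83/16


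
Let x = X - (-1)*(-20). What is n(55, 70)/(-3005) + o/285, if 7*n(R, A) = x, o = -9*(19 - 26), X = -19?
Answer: 89088/399665 ≈ 0.22291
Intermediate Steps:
o = 63 (o = -9*(-7) = 63)
x = -39 (x = -19 - (-1)*(-20) = -19 - 1*20 = -19 - 20 = -39)
n(R, A) = -39/7 (n(R, A) = (⅐)*(-39) = -39/7)
n(55, 70)/(-3005) + o/285 = -39/7/(-3005) + 63/285 = -39/7*(-1/3005) + 63*(1/285) = 39/21035 + 21/95 = 89088/399665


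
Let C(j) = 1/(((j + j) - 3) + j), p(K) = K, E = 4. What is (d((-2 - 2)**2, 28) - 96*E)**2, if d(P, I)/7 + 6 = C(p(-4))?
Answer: 40921609/225 ≈ 1.8187e+5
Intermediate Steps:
C(j) = 1/(-3 + 3*j) (C(j) = 1/((2*j - 3) + j) = 1/((-3 + 2*j) + j) = 1/(-3 + 3*j))
d(P, I) = -637/15 (d(P, I) = -42 + 7*(1/(3*(-1 - 4))) = -42 + 7*((1/3)/(-5)) = -42 + 7*((1/3)*(-1/5)) = -42 + 7*(-1/15) = -42 - 7/15 = -637/15)
(d((-2 - 2)**2, 28) - 96*E)**2 = (-637/15 - 96*4)**2 = (-637/15 - 384)**2 = (-6397/15)**2 = 40921609/225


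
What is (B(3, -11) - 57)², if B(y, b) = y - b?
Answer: 1849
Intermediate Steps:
(B(3, -11) - 57)² = ((3 - 1*(-11)) - 57)² = ((3 + 11) - 57)² = (14 - 57)² = (-43)² = 1849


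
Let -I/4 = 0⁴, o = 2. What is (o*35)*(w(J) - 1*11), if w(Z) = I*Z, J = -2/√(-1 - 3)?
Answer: -770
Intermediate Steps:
I = 0 (I = -4*0⁴ = -4*0 = 0)
J = I (J = -2*(-I/2) = -(-1)*I = I ≈ 1.0*I)
w(Z) = 0 (w(Z) = 0*Z = 0)
(o*35)*(w(J) - 1*11) = (2*35)*(0 - 1*11) = 70*(0 - 11) = 70*(-11) = -770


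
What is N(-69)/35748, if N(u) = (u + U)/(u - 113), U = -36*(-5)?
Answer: -37/2168712 ≈ -1.7061e-5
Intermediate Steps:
U = 180
N(u) = (180 + u)/(-113 + u) (N(u) = (u + 180)/(u - 113) = (180 + u)/(-113 + u))
N(-69)/35748 = ((180 - 69)/(-113 - 69))/35748 = (111/(-182))*(1/35748) = -1/182*111*(1/35748) = -111/182*1/35748 = -37/2168712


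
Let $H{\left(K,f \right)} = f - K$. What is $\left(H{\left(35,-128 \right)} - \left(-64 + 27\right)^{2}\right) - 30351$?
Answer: $-31883$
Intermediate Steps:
$\left(H{\left(35,-128 \right)} - \left(-64 + 27\right)^{2}\right) - 30351 = \left(\left(-128 - 35\right) - \left(-64 + 27\right)^{2}\right) - 30351 = \left(\left(-128 - 35\right) - \left(-37\right)^{2}\right) - 30351 = \left(-163 - 1369\right) - 30351 = -1532 - 30351 = -31883$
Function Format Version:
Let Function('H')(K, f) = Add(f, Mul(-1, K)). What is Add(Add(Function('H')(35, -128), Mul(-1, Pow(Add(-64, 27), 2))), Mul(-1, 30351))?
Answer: -31883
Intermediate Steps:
Add(Add(Function('H')(35, -128), Mul(-1, Pow(Add(-64, 27), 2))), Mul(-1, 30351)) = Add(Add(Add(-128, Mul(-1, 35)), Mul(-1, Pow(Add(-64, 27), 2))), Mul(-1, 30351)) = Add(Add(Add(-128, -35), Mul(-1, Pow(-37, 2))), -30351) = Add(Add(-163, Mul(-1, 1369)), -30351) = Add(Add(-163, -1369), -30351) = Add(-1532, -30351) = -31883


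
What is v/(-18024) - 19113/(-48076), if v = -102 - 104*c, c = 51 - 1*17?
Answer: 32462075/54157614 ≈ 0.59940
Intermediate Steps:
c = 34 (c = 51 - 17 = 34)
v = -3638 (v = -102 - 104*34 = -102 - 3536 = -3638)
v/(-18024) - 19113/(-48076) = -3638/(-18024) - 19113/(-48076) = -3638*(-1/18024) - 19113*(-1/48076) = 1819/9012 + 19113/48076 = 32462075/54157614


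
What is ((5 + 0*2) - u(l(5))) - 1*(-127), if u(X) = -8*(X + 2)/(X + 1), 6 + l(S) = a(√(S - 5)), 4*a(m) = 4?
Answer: 138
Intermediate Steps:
a(m) = 1 (a(m) = (¼)*4 = 1)
l(S) = -5 (l(S) = -6 + 1 = -5)
u(X) = -8*(2 + X)/(1 + X)
((5 + 0*2) - u(l(5))) - 1*(-127) = ((5 + 0*2) - 8*(-2 - 1*(-5))/(1 - 5)) - 1*(-127) = ((5 + 0) - 8*(-2 + 5)/(-4)) + 127 = (5 - 8*(-1)*3/4) + 127 = (5 - 1*(-6)) + 127 = (5 + 6) + 127 = 11 + 127 = 138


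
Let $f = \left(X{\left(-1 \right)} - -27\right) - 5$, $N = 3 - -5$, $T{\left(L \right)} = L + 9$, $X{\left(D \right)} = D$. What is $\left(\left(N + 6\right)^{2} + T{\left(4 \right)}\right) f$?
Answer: $4389$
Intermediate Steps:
$T{\left(L \right)} = 9 + L$
$N = 8$ ($N = 3 + 5 = 8$)
$f = 21$ ($f = \left(-1 - -27\right) - 5 = \left(-1 + 27\right) - 5 = 26 - 5 = 21$)
$\left(\left(N + 6\right)^{2} + T{\left(4 \right)}\right) f = \left(\left(8 + 6\right)^{2} + \left(9 + 4\right)\right) 21 = \left(14^{2} + 13\right) 21 = \left(196 + 13\right) 21 = 209 \cdot 21 = 4389$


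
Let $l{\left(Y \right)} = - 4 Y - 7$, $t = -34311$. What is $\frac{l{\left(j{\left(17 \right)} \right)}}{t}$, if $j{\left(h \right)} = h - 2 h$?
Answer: $- \frac{61}{34311} \approx -0.0017779$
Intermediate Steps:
$j{\left(h \right)} = - h$
$l{\left(Y \right)} = -7 - 4 Y$
$\frac{l{\left(j{\left(17 \right)} \right)}}{t} = \frac{-7 - 4 \left(\left(-1\right) 17\right)}{-34311} = \left(-7 - -68\right) \left(- \frac{1}{34311}\right) = \left(-7 + 68\right) \left(- \frac{1}{34311}\right) = 61 \left(- \frac{1}{34311}\right) = - \frac{61}{34311}$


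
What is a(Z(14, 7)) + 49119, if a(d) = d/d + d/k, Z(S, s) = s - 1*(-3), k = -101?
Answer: 4961110/101 ≈ 49120.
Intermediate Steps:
Z(S, s) = 3 + s (Z(S, s) = s + 3 = 3 + s)
a(d) = 1 - d/101 (a(d) = d/d + d/(-101) = 1 + d*(-1/101) = 1 - d/101)
a(Z(14, 7)) + 49119 = (1 - (3 + 7)/101) + 49119 = (1 - 1/101*10) + 49119 = (1 - 10/101) + 49119 = 91/101 + 49119 = 4961110/101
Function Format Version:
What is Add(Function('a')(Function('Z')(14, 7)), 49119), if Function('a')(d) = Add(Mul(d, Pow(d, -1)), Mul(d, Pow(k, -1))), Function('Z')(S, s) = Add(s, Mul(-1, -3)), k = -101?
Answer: Rational(4961110, 101) ≈ 49120.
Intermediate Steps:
Function('Z')(S, s) = Add(3, s) (Function('Z')(S, s) = Add(s, 3) = Add(3, s))
Function('a')(d) = Add(1, Mul(Rational(-1, 101), d)) (Function('a')(d) = Add(Mul(d, Pow(d, -1)), Mul(d, Pow(-101, -1))) = Add(1, Mul(d, Rational(-1, 101))) = Add(1, Mul(Rational(-1, 101), d)))
Add(Function('a')(Function('Z')(14, 7)), 49119) = Add(Add(1, Mul(Rational(-1, 101), Add(3, 7))), 49119) = Add(Add(1, Mul(Rational(-1, 101), 10)), 49119) = Add(Add(1, Rational(-10, 101)), 49119) = Add(Rational(91, 101), 49119) = Rational(4961110, 101)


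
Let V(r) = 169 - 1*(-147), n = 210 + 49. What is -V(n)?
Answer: -316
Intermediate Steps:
n = 259
V(r) = 316 (V(r) = 169 + 147 = 316)
-V(n) = -1*316 = -316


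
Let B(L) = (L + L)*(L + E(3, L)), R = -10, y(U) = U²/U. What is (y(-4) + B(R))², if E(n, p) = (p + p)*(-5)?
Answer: 3254416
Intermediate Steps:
E(n, p) = -10*p (E(n, p) = (2*p)*(-5) = -10*p)
y(U) = U
B(L) = -18*L² (B(L) = (L + L)*(L - 10*L) = (2*L)*(-9*L) = -18*L²)
(y(-4) + B(R))² = (-4 - 18*(-10)²)² = (-4 - 18*100)² = (-4 - 1800)² = (-1804)² = 3254416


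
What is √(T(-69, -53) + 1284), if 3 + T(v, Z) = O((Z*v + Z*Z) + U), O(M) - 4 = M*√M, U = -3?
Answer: √(1285 + 6463*√6463) ≈ 721.71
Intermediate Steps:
O(M) = 4 + M^(3/2) (O(M) = 4 + M*√M = 4 + M^(3/2))
T(v, Z) = 1 + (-3 + Z² + Z*v)^(3/2) (T(v, Z) = -3 + (4 + ((Z*v + Z*Z) - 3)^(3/2)) = -3 + (4 + ((Z*v + Z²) - 3)^(3/2)) = -3 + (4 + ((Z² + Z*v) - 3)^(3/2)) = -3 + (4 + (-3 + Z² + Z*v)^(3/2)) = 1 + (-3 + Z² + Z*v)^(3/2))
√(T(-69, -53) + 1284) = √((1 + (-3 + (-53)² - 53*(-69))^(3/2)) + 1284) = √((1 + (-3 + 2809 + 3657)^(3/2)) + 1284) = √((1 + 6463^(3/2)) + 1284) = √((1 + 6463*√6463) + 1284) = √(1285 + 6463*√6463)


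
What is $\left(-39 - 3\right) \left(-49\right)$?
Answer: $2058$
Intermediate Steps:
$\left(-39 - 3\right) \left(-49\right) = \left(-42\right) \left(-49\right) = 2058$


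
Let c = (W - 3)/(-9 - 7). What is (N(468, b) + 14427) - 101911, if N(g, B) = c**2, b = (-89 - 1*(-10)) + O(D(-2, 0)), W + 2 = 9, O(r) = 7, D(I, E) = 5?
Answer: -1399743/16 ≈ -87484.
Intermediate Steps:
W = 7 (W = -2 + 9 = 7)
b = -72 (b = (-89 - 1*(-10)) + 7 = (-89 + 10) + 7 = -79 + 7 = -72)
c = -1/4 (c = (7 - 3)/(-9 - 7) = 4/(-16) = 4*(-1/16) = -1/4 ≈ -0.25000)
N(g, B) = 1/16 (N(g, B) = (-1/4)**2 = 1/16)
(N(468, b) + 14427) - 101911 = (1/16 + 14427) - 101911 = 230833/16 - 101911 = -1399743/16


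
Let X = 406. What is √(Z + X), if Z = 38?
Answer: 2*√111 ≈ 21.071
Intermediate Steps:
√(Z + X) = √(38 + 406) = √444 = 2*√111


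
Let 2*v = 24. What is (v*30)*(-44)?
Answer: -15840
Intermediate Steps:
v = 12 (v = (½)*24 = 12)
(v*30)*(-44) = (12*30)*(-44) = 360*(-44) = -15840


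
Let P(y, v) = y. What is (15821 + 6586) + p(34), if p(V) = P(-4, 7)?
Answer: 22403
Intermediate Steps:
p(V) = -4
(15821 + 6586) + p(34) = (15821 + 6586) - 4 = 22407 - 4 = 22403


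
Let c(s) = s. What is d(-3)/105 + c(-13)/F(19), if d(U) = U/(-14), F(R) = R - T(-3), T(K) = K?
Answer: -1587/2695 ≈ -0.58887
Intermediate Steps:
F(R) = 3 + R (F(R) = R - 1*(-3) = R + 3 = 3 + R)
d(U) = -U/14 (d(U) = U*(-1/14) = -U/14)
d(-3)/105 + c(-13)/F(19) = -1/14*(-3)/105 - 13/(3 + 19) = (3/14)*(1/105) - 13/22 = 1/490 - 13*1/22 = 1/490 - 13/22 = -1587/2695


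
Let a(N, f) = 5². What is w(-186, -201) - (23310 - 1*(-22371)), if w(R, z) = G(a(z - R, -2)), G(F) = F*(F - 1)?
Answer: -45081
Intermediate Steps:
a(N, f) = 25
G(F) = F*(-1 + F)
w(R, z) = 600 (w(R, z) = 25*(-1 + 25) = 25*24 = 600)
w(-186, -201) - (23310 - 1*(-22371)) = 600 - (23310 - 1*(-22371)) = 600 - (23310 + 22371) = 600 - 1*45681 = 600 - 45681 = -45081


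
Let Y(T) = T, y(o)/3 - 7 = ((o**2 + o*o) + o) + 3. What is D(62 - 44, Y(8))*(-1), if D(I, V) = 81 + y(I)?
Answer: -2109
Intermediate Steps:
y(o) = 30 + 3*o + 6*o**2 (y(o) = 21 + 3*(((o**2 + o*o) + o) + 3) = 21 + 3*(((o**2 + o**2) + o) + 3) = 21 + 3*((2*o**2 + o) + 3) = 21 + 3*((o + 2*o**2) + 3) = 21 + 3*(3 + o + 2*o**2) = 21 + (9 + 3*o + 6*o**2) = 30 + 3*o + 6*o**2)
D(I, V) = 111 + 3*I + 6*I**2 (D(I, V) = 81 + (30 + 3*I + 6*I**2) = 111 + 3*I + 6*I**2)
D(62 - 44, Y(8))*(-1) = (111 + 3*(62 - 44) + 6*(62 - 44)**2)*(-1) = (111 + 3*18 + 6*18**2)*(-1) = (111 + 54 + 6*324)*(-1) = (111 + 54 + 1944)*(-1) = 2109*(-1) = -2109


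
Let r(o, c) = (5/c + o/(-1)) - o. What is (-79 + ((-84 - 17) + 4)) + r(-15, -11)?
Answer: -1611/11 ≈ -146.45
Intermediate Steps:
r(o, c) = -2*o + 5/c (r(o, c) = (5/c + o*(-1)) - o = (5/c - o) - o = (-o + 5/c) - o = -2*o + 5/c)
(-79 + ((-84 - 17) + 4)) + r(-15, -11) = (-79 + ((-84 - 17) + 4)) + (-2*(-15) + 5/(-11)) = (-79 + (-101 + 4)) + (30 + 5*(-1/11)) = (-79 - 97) + (30 - 5/11) = -176 + 325/11 = -1611/11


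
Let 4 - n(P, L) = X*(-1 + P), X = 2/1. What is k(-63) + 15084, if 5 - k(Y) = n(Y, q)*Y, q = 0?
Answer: 23405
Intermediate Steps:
X = 2 (X = 2*1 = 2)
n(P, L) = 6 - 2*P (n(P, L) = 4 - 2*(-1 + P) = 4 - (-2 + 2*P) = 4 + (2 - 2*P) = 6 - 2*P)
k(Y) = 5 - Y*(6 - 2*Y) (k(Y) = 5 - (6 - 2*Y)*Y = 5 - Y*(6 - 2*Y))
k(-63) + 15084 = (5 + 2*(-63)*(-3 - 63)) + 15084 = (5 + 2*(-63)*(-66)) + 15084 = (5 + 8316) + 15084 = 8321 + 15084 = 23405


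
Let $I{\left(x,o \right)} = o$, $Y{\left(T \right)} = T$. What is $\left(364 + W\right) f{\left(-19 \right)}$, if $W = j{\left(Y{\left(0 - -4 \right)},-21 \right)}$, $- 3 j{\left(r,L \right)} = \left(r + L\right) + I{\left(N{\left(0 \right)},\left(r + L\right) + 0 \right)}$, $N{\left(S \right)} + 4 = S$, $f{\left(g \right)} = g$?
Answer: $- \frac{21394}{3} \approx -7131.3$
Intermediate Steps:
$N{\left(S \right)} = -4 + S$
$j{\left(r,L \right)} = - \frac{2 L}{3} - \frac{2 r}{3}$ ($j{\left(r,L \right)} = - \frac{\left(r + L\right) + \left(\left(r + L\right) + 0\right)}{3} = - \frac{\left(L + r\right) + \left(\left(L + r\right) + 0\right)}{3} = - \frac{\left(L + r\right) + \left(L + r\right)}{3} = - \frac{2 L + 2 r}{3} = - \frac{2 L}{3} - \frac{2 r}{3}$)
$W = \frac{34}{3}$ ($W = \left(- \frac{2}{3}\right) \left(-21\right) - \frac{2 \left(0 - -4\right)}{3} = 14 - \frac{2 \left(0 + 4\right)}{3} = 14 - \frac{8}{3} = \frac{34}{3} \approx 11.333$)
$\left(364 + W\right) f{\left(-19 \right)} = \left(364 + \frac{34}{3}\right) \left(-19\right) = \frac{1126}{3} \left(-19\right) = - \frac{21394}{3}$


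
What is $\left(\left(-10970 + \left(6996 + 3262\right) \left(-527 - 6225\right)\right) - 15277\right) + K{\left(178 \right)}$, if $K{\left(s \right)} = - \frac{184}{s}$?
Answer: $- \frac{6166655499}{89} \approx -6.9288 \cdot 10^{7}$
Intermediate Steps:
$\left(\left(-10970 + \left(6996 + 3262\right) \left(-527 - 6225\right)\right) - 15277\right) + K{\left(178 \right)} = \left(\left(-10970 + \left(6996 + 3262\right) \left(-527 - 6225\right)\right) - 15277\right) - \frac{184}{178} = \left(\left(-10970 + 10258 \left(-6752\right)\right) - 15277\right) - \frac{92}{89} = \left(\left(-10970 - 69262016\right) - 15277\right) - \frac{92}{89} = \left(-69272986 - 15277\right) - \frac{92}{89} = -69288263 - \frac{92}{89} = - \frac{6166655499}{89}$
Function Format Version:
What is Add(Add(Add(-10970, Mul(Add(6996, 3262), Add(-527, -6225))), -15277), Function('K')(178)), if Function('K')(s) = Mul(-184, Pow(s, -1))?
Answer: Rational(-6166655499, 89) ≈ -6.9288e+7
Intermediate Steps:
Add(Add(Add(-10970, Mul(Add(6996, 3262), Add(-527, -6225))), -15277), Function('K')(178)) = Add(Add(Add(-10970, Mul(Add(6996, 3262), Add(-527, -6225))), -15277), Mul(-184, Pow(178, -1))) = Add(Add(Add(-10970, Mul(10258, -6752)), -15277), Mul(-184, Rational(1, 178))) = Add(Add(Add(-10970, -69262016), -15277), Rational(-92, 89)) = Add(Add(-69272986, -15277), Rational(-92, 89)) = Add(-69288263, Rational(-92, 89)) = Rational(-6166655499, 89)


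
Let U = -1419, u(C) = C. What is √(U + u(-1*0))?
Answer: I*√1419 ≈ 37.67*I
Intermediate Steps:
√(U + u(-1*0)) = √(-1419 - 1*0) = √(-1419 + 0) = √(-1419) = I*√1419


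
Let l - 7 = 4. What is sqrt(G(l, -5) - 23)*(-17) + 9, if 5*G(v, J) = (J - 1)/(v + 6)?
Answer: 9 - I*sqrt(166685)/5 ≈ 9.0 - 81.654*I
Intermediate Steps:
l = 11 (l = 7 + 4 = 11)
G(v, J) = (-1 + J)/(5*(6 + v)) (G(v, J) = ((J - 1)/(v + 6))/5 = ((-1 + J)/(6 + v))/5 = (-1 + J)/(5*(6 + v)))
sqrt(G(l, -5) - 23)*(-17) + 9 = sqrt((-1 - 5)/(5*(6 + 11)) - 23)*(-17) + 9 = sqrt((1/5)*(-6)/17 - 23)*(-17) + 9 = sqrt((1/5)*(1/17)*(-6) - 23)*(-17) + 9 = sqrt(-6/85 - 23)*(-17) + 9 = sqrt(-1961/85)*(-17) + 9 = (I*sqrt(166685)/85)*(-17) + 9 = -I*sqrt(166685)/5 + 9 = 9 - I*sqrt(166685)/5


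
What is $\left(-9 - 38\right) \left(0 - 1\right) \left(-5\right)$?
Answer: $-235$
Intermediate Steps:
$\left(-9 - 38\right) \left(0 - 1\right) \left(-5\right) = - 47 \left(\left(-1\right) \left(-5\right)\right) = \left(-47\right) 5 = -235$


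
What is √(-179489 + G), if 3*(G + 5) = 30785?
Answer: I*√1523091/3 ≈ 411.38*I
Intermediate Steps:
G = 30770/3 (G = -5 + (⅓)*30785 = -5 + 30785/3 = 30770/3 ≈ 10257.)
√(-179489 + G) = √(-179489 + 30770/3) = √(-507697/3) = I*√1523091/3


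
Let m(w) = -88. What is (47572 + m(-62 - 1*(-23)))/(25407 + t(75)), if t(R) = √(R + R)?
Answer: 402141996/215171833 - 79140*√6/215171833 ≈ 1.8680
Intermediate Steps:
t(R) = √2*√R (t(R) = √(2*R) = √2*√R)
(47572 + m(-62 - 1*(-23)))/(25407 + t(75)) = (47572 - 88)/(25407 + √2*√75) = 47484/(25407 + √2*(5*√3)) = 47484/(25407 + 5*√6)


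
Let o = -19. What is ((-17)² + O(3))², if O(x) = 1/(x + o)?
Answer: 21372129/256 ≈ 83485.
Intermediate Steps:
O(x) = 1/(-19 + x) (O(x) = 1/(x - 19) = 1/(-19 + x))
((-17)² + O(3))² = ((-17)² + 1/(-19 + 3))² = (289 + 1/(-16))² = (289 - 1/16)² = (4623/16)² = 21372129/256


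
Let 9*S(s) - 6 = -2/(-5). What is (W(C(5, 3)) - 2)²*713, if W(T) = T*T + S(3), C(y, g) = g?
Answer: 85851617/2025 ≈ 42396.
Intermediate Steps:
S(s) = 32/45 (S(s) = ⅔ + (-2/(-5))/9 = ⅔ + (-2*(-⅕))/9 = ⅔ + (⅑)*(⅖) = ⅔ + 2/45 = 32/45)
W(T) = 32/45 + T² (W(T) = T*T + 32/45 = T² + 32/45 = 32/45 + T²)
(W(C(5, 3)) - 2)²*713 = ((32/45 + 3²) - 2)²*713 = ((32/45 + 9) - 2)²*713 = (437/45 - 2)²*713 = (347/45)²*713 = (120409/2025)*713 = 85851617/2025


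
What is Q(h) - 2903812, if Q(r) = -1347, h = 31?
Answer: -2905159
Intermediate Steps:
Q(h) - 2903812 = -1347 - 2903812 = -2905159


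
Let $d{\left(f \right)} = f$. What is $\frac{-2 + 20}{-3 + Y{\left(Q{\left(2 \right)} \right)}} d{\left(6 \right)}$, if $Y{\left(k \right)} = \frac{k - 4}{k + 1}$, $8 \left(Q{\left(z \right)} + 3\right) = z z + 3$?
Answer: $\frac{486}{11} \approx 44.182$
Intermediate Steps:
$Q{\left(z \right)} = - \frac{21}{8} + \frac{z^{2}}{8}$ ($Q{\left(z \right)} = -3 + \frac{z z + 3}{8} = -3 + \frac{z^{2} + 3}{8} = -3 + \frac{3 + z^{2}}{8} = -3 + \left(\frac{3}{8} + \frac{z^{2}}{8}\right) = - \frac{21}{8} + \frac{z^{2}}{8}$)
$Y{\left(k \right)} = \frac{-4 + k}{1 + k}$
$\frac{-2 + 20}{-3 + Y{\left(Q{\left(2 \right)} \right)}} d{\left(6 \right)} = \frac{-2 + 20}{-3 + \frac{-4 - \left(\frac{21}{8} - \frac{2^{2}}{8}\right)}{1 - \left(\frac{21}{8} - \frac{2^{2}}{8}\right)}} 6 = \frac{18}{-3 + \frac{-4 + \left(- \frac{21}{8} + \frac{1}{8} \cdot 4\right)}{1 + \left(- \frac{21}{8} + \frac{1}{8} \cdot 4\right)}} 6 = \frac{18}{-3 + \frac{-4 + \left(- \frac{21}{8} + \frac{1}{2}\right)}{1 + \left(- \frac{21}{8} + \frac{1}{2}\right)}} 6 = \frac{18}{-3 + \frac{-4 - \frac{17}{8}}{1 - \frac{17}{8}}} \cdot 6 = \frac{18}{-3 + \frac{1}{- \frac{9}{8}} \left(- \frac{49}{8}\right)} 6 = \frac{18}{-3 - - \frac{49}{9}} \cdot 6 = \frac{18}{-3 + \frac{49}{9}} \cdot 6 = \frac{18}{\frac{22}{9}} \cdot 6 = 18 \cdot \frac{9}{22} \cdot 6 = \frac{81}{11} \cdot 6 = \frac{486}{11}$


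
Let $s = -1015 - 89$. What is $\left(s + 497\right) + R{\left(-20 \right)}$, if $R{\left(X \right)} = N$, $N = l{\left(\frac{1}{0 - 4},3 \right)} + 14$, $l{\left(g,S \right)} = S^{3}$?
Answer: $-566$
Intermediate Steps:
$s = -1104$ ($s = -1015 - 89 = -1104$)
$N = 41$ ($N = 3^{3} + 14 = 27 + 14 = 41$)
$R{\left(X \right)} = 41$
$\left(s + 497\right) + R{\left(-20 \right)} = \left(-1104 + 497\right) + 41 = -607 + 41 = -566$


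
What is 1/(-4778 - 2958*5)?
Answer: -1/19568 ≈ -5.1104e-5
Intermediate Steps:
1/(-4778 - 2958*5) = 1/(-4778 - 14790) = 1/(-19568) = -1/19568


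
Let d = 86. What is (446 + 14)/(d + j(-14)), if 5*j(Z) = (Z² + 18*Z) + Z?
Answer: 115/18 ≈ 6.3889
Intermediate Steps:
j(Z) = Z²/5 + 19*Z/5 (j(Z) = ((Z² + 18*Z) + Z)/5 = (Z² + 19*Z)/5 = Z²/5 + 19*Z/5)
(446 + 14)/(d + j(-14)) = (446 + 14)/(86 + (⅕)*(-14)*(19 - 14)) = 460/(86 + (⅕)*(-14)*5) = 460/(86 - 14) = 460/72 = 460*(1/72) = 115/18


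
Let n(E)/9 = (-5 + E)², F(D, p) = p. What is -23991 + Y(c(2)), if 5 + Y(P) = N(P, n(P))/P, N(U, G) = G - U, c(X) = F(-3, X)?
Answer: -47913/2 ≈ -23957.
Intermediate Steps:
n(E) = 9*(-5 + E)²
c(X) = X
Y(P) = -5 + (-P + 9*(-5 + P)²)/P (Y(P) = -5 + (9*(-5 + P)² - P)/P = -5 + (-P + 9*(-5 + P)²)/P)
-23991 + Y(c(2)) = -23991 + (-6 + 9*(-5 + 2)²/2) = -23991 + (-6 + 9*(½)*(-3)²) = -23991 + (-6 + 9*(½)*9) = -23991 + (-6 + 81/2) = -23991 + 69/2 = -47913/2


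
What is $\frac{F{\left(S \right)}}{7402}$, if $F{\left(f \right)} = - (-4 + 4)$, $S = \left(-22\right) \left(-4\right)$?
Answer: $0$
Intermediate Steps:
$S = 88$
$F{\left(f \right)} = 0$ ($F{\left(f \right)} = \left(-1\right) 0 = 0$)
$\frac{F{\left(S \right)}}{7402} = \frac{0}{7402} = 0 \cdot \frac{1}{7402} = 0$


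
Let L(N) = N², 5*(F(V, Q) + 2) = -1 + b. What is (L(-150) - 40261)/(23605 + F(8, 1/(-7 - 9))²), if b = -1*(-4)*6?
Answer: -444025/590294 ≈ -0.75221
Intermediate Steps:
b = 24 (b = 4*6 = 24)
F(V, Q) = 13/5 (F(V, Q) = -2 + (-1 + 24)/5 = -2 + (⅕)*23 = -2 + 23/5 = 13/5)
(L(-150) - 40261)/(23605 + F(8, 1/(-7 - 9))²) = ((-150)² - 40261)/(23605 + (13/5)²) = (22500 - 40261)/(23605 + 169/25) = -17761/590294/25 = -17761*25/590294 = -444025/590294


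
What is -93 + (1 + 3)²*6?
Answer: 3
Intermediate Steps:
-93 + (1 + 3)²*6 = -93 + 4²*6 = -93 + 16*6 = -93 + 96 = 3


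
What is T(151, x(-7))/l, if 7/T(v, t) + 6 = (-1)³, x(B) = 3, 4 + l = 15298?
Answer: -1/15294 ≈ -6.5385e-5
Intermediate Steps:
l = 15294 (l = -4 + 15298 = 15294)
T(v, t) = -1 (T(v, t) = 7/(-6 + (-1)³) = 7/(-6 - 1) = 7/(-7) = 7*(-⅐) = -1)
T(151, x(-7))/l = -1/15294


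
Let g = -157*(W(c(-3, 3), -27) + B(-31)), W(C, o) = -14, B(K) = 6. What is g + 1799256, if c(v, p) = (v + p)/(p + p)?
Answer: 1800512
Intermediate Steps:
c(v, p) = (p + v)/(2*p) (c(v, p) = (p + v)/((2*p)) = (p + v)*(1/(2*p)) = (p + v)/(2*p))
g = 1256 (g = -157*(-14 + 6) = -157*(-8) = 1256)
g + 1799256 = 1256 + 1799256 = 1800512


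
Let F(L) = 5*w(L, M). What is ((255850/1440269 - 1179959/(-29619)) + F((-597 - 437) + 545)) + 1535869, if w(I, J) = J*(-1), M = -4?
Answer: 65521698907932400/42659327511 ≈ 1.5359e+6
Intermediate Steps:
w(I, J) = -J
F(L) = 20 (F(L) = 5*(-1*(-4)) = 5*4 = 20)
((255850/1440269 - 1179959/(-29619)) + F((-597 - 437) + 545)) + 1535869 = ((255850/1440269 - 1179959/(-29619)) + 20) + 1535869 = ((255850*(1/1440269) - 1179959*(-1/29619)) + 20) + 1535869 = ((255850/1440269 + 1179959/29619) + 20) + 1535869 = (1707036390121/42659327511 + 20) + 1535869 = 2560222940341/42659327511 + 1535869 = 65521698907932400/42659327511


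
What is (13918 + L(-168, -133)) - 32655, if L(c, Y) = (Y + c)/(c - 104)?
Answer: -5096163/272 ≈ -18736.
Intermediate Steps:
L(c, Y) = (Y + c)/(-104 + c)
(13918 + L(-168, -133)) - 32655 = (13918 + (-133 - 168)/(-104 - 168)) - 32655 = (13918 - 301/(-272)) - 32655 = (13918 - 1/272*(-301)) - 32655 = (13918 + 301/272) - 32655 = 3785997/272 - 32655 = -5096163/272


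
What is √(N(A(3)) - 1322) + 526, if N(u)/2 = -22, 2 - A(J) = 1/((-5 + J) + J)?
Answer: 526 + I*√1366 ≈ 526.0 + 36.959*I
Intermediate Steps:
A(J) = 2 - 1/(-5 + 2*J) (A(J) = 2 - 1/((-5 + J) + J) = 2 - 1/(-5 + 2*J))
N(u) = -44 (N(u) = 2*(-22) = -44)
√(N(A(3)) - 1322) + 526 = √(-44 - 1322) + 526 = √(-1366) + 526 = I*√1366 + 526 = 526 + I*√1366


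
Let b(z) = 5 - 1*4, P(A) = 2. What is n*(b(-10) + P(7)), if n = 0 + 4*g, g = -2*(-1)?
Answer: 24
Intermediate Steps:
g = 2
b(z) = 1 (b(z) = 5 - 4 = 1)
n = 8 (n = 0 + 4*2 = 0 + 8 = 8)
n*(b(-10) + P(7)) = 8*(1 + 2) = 8*3 = 24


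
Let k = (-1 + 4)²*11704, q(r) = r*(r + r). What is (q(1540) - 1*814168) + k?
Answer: 4034368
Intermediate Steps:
q(r) = 2*r² (q(r) = r*(2*r) = 2*r²)
k = 105336 (k = 3²*11704 = 9*11704 = 105336)
(q(1540) - 1*814168) + k = (2*1540² - 1*814168) + 105336 = (2*2371600 - 814168) + 105336 = (4743200 - 814168) + 105336 = 3929032 + 105336 = 4034368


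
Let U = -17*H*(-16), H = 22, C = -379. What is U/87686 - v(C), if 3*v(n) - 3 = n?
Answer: 970232/7737 ≈ 125.40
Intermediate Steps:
v(n) = 1 + n/3
U = 5984 (U = -17*22*(-16) = -374*(-16) = 5984)
U/87686 - v(C) = 5984/87686 - (1 + (⅓)*(-379)) = 5984*(1/87686) - (1 - 379/3) = 176/2579 - 1*(-376/3) = 176/2579 + 376/3 = 970232/7737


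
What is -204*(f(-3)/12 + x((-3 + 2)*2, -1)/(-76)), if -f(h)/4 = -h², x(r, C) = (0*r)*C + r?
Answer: -11730/19 ≈ -617.37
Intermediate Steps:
x(r, C) = r (x(r, C) = 0*C + r = 0 + r = r)
f(h) = 4*h² (f(h) = -(-4)*h² = 4*h²)
-204*(f(-3)/12 + x((-3 + 2)*2, -1)/(-76)) = -204*((4*(-3)²)/12 + ((-3 + 2)*2)/(-76)) = -204*((4*9)*(1/12) - 1*2*(-1/76)) = -204*(36*(1/12) - 2*(-1/76)) = -204*(3 + 1/38) = -204*115/38 = -11730/19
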